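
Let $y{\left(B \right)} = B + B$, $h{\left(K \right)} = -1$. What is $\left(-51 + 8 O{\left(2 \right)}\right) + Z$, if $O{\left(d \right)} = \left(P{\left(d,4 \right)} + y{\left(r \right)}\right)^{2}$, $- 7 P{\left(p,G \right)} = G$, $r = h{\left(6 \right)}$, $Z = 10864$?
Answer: $\frac{532429}{49} \approx 10866.0$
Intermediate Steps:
$r = -1$
$P{\left(p,G \right)} = - \frac{G}{7}$
$y{\left(B \right)} = 2 B$
$O{\left(d \right)} = \frac{324}{49}$ ($O{\left(d \right)} = \left(\left(- \frac{1}{7}\right) 4 + 2 \left(-1\right)\right)^{2} = \left(- \frac{4}{7} - 2\right)^{2} = \left(- \frac{18}{7}\right)^{2} = \frac{324}{49}$)
$\left(-51 + 8 O{\left(2 \right)}\right) + Z = \left(-51 + 8 \cdot \frac{324}{49}\right) + 10864 = \left(-51 + \frac{2592}{49}\right) + 10864 = \frac{93}{49} + 10864 = \frac{532429}{49}$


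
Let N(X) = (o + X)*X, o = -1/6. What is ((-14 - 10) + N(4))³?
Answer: -17576/27 ≈ -650.96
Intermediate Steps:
o = -⅙ (o = -1*⅙ = -⅙ ≈ -0.16667)
N(X) = X*(-⅙ + X) (N(X) = (-⅙ + X)*X = X*(-⅙ + X))
((-14 - 10) + N(4))³ = ((-14 - 10) + 4*(-⅙ + 4))³ = (-24 + 4*(23/6))³ = (-24 + 46/3)³ = (-26/3)³ = -17576/27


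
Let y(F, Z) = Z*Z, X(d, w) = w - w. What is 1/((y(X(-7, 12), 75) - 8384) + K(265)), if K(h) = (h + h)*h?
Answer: 1/137691 ≈ 7.2626e-6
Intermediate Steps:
X(d, w) = 0
y(F, Z) = Z**2
K(h) = 2*h**2 (K(h) = (2*h)*h = 2*h**2)
1/((y(X(-7, 12), 75) - 8384) + K(265)) = 1/((75**2 - 8384) + 2*265**2) = 1/((5625 - 8384) + 2*70225) = 1/(-2759 + 140450) = 1/137691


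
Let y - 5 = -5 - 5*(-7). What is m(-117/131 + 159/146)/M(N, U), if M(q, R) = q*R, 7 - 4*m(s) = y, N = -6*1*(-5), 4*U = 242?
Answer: -7/1815 ≈ -0.0038567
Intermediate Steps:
U = 121/2 (U = (1/4)*242 = 121/2 ≈ 60.500)
y = 35 (y = 5 + (-5 - 5*(-7)) = 5 + (-5 + 35) = 5 + 30 = 35)
N = 30 (N = -6*(-5) = 30)
m(s) = -7 (m(s) = 7/4 - 1/4*35 = 7/4 - 35/4 = -7)
M(q, R) = R*q
m(-117/131 + 159/146)/M(N, U) = -7/((121/2)*30) = -7/1815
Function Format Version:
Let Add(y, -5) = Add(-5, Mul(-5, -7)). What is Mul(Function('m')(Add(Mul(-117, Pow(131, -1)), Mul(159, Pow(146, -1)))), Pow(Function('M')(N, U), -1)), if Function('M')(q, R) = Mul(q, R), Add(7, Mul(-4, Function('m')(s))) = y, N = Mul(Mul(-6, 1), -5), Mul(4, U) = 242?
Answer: Rational(-7, 1815) ≈ -0.0038567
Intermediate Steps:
U = Rational(121, 2) (U = Mul(Rational(1, 4), 242) = Rational(121, 2) ≈ 60.500)
y = 35 (y = Add(5, Add(-5, Mul(-5, -7))) = Add(5, Add(-5, 35)) = Add(5, 30) = 35)
N = 30 (N = Mul(-6, -5) = 30)
Function('m')(s) = -7 (Function('m')(s) = Add(Rational(7, 4), Mul(Rational(-1, 4), 35)) = Add(Rational(7, 4), Rational(-35, 4)) = -7)
Function('M')(q, R) = Mul(R, q)
Mul(Function('m')(Add(Mul(-117, Pow(131, -1)), Mul(159, Pow(146, -1)))), Pow(Function('M')(N, U), -1)) = Mul(-7, Pow(Mul(Rational(121, 2), 30), -1)) = Mul(-7, Pow(1815, -1)) = Mul(-7, Rational(1, 1815)) = Rational(-7, 1815)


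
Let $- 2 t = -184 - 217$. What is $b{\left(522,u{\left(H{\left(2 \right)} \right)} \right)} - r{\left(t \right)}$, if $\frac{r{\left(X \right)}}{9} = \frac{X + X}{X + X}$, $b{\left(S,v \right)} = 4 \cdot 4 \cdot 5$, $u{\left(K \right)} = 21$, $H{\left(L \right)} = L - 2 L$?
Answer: $71$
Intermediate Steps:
$H{\left(L \right)} = - L$
$b{\left(S,v \right)} = 80$ ($b{\left(S,v \right)} = 16 \cdot 5 = 80$)
$t = \frac{401}{2}$ ($t = - \frac{-184 - 217}{2} = \left(- \frac{1}{2}\right) \left(-401\right) = \frac{401}{2} \approx 200.5$)
$r{\left(X \right)} = 9$ ($r{\left(X \right)} = 9 \frac{X + X}{X + X} = 9 \frac{2 X}{2 X} = 9 \cdot 2 X \frac{1}{2 X} = 9 \cdot 1 = 9$)
$b{\left(522,u{\left(H{\left(2 \right)} \right)} \right)} - r{\left(t \right)} = 80 - 9 = 71$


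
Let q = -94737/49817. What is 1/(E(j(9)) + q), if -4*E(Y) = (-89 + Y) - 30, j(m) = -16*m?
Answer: 199268/12722923 ≈ 0.015662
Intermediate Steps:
q = -94737/49817 (q = -94737*1/49817 = -94737/49817 ≈ -1.9017)
E(Y) = 119/4 - Y/4 (E(Y) = -((-89 + Y) - 30)/4 = -(-119 + Y)/4 = 119/4 - Y/4)
1/(E(j(9)) + q) = 1/((119/4 - (-4)*9) - 94737/49817) = 1/((119/4 - ¼*(-144)) - 94737/49817) = 1/((119/4 + 36) - 94737/49817) = 1/(263/4 - 94737/49817) = 1/(12722923/199268) = 199268/12722923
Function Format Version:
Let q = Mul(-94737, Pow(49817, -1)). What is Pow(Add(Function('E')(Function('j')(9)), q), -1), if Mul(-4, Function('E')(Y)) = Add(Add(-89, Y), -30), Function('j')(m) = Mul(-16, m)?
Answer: Rational(199268, 12722923) ≈ 0.015662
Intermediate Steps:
q = Rational(-94737, 49817) (q = Mul(-94737, Rational(1, 49817)) = Rational(-94737, 49817) ≈ -1.9017)
Function('E')(Y) = Add(Rational(119, 4), Mul(Rational(-1, 4), Y)) (Function('E')(Y) = Mul(Rational(-1, 4), Add(Add(-89, Y), -30)) = Mul(Rational(-1, 4), Add(-119, Y)) = Add(Rational(119, 4), Mul(Rational(-1, 4), Y)))
Pow(Add(Function('E')(Function('j')(9)), q), -1) = Pow(Add(Add(Rational(119, 4), Mul(Rational(-1, 4), Mul(-16, 9))), Rational(-94737, 49817)), -1) = Pow(Add(Add(Rational(119, 4), Mul(Rational(-1, 4), -144)), Rational(-94737, 49817)), -1) = Pow(Add(Add(Rational(119, 4), 36), Rational(-94737, 49817)), -1) = Pow(Add(Rational(263, 4), Rational(-94737, 49817)), -1) = Pow(Rational(12722923, 199268), -1) = Rational(199268, 12722923)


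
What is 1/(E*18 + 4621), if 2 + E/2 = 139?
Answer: 1/9553 ≈ 0.00010468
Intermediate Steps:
E = 274 (E = -4 + 2*139 = -4 + 278 = 274)
1/(E*18 + 4621) = 1/(274*18 + 4621) = 1/(4932 + 4621) = 1/9553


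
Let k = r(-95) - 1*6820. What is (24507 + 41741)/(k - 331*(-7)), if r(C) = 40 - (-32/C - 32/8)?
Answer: -6293560/423637 ≈ -14.856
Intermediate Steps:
r(C) = 44 + 32/C (r(C) = 40 - (-32/C - 32*⅛) = 40 - (-32/C - 4) = 40 - (-4 - 32/C) = 40 + (4 + 32/C) = 44 + 32/C)
k = -643752/95 (k = (44 + 32/(-95)) - 1*6820 = (44 + 32*(-1/95)) - 6820 = (44 - 32/95) - 6820 = 4148/95 - 6820 = -643752/95 ≈ -6776.3)
(24507 + 41741)/(k - 331*(-7)) = (24507 + 41741)/(-643752/95 - 331*(-7)) = 66248/(-643752/95 + 2317) = 66248/(-423637/95) = 66248*(-95/423637) = -6293560/423637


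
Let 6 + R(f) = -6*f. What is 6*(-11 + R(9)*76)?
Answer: -27426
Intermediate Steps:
R(f) = -6 - 6*f
6*(-11 + R(9)*76) = 6*(-11 + (-6 - 6*9)*76) = 6*(-11 + (-6 - 54)*76) = 6*(-11 - 60*76) = 6*(-11 - 4560) = 6*(-4571) = -27426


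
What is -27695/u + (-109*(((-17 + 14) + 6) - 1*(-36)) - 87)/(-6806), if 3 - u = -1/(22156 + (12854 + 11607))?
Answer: -4393166405457/475916356 ≈ -9231.0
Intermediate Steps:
u = 139852/46617 (u = 3 - (-1)/(22156 + (12854 + 11607)) = 3 - (-1)/(22156 + 24461) = 3 - (-1)/46617 = 3 - 1*(-1/46617) = 3 + 1/46617 = 139852/46617 ≈ 3.0000)
-27695/u + (-109*(((-17 + 14) + 6) - 1*(-36)) - 87)/(-6806) = -27695/139852/46617 + (-109*(((-17 + 14) + 6) - 1*(-36)) - 87)/(-6806) = -27695*46617/139852 + (-109*((-3 + 6) + 36) - 87)*(-1/6806) = -1291057815/139852 + (-109*(3 + 36) - 87)*(-1/6806) = -1291057815/139852 + (-109*39 - 87)*(-1/6806) = -1291057815/139852 + (-4251 - 87)*(-1/6806) = -1291057815/139852 - 4338*(-1/6806) = -1291057815/139852 + 2169/3403 = -4393166405457/475916356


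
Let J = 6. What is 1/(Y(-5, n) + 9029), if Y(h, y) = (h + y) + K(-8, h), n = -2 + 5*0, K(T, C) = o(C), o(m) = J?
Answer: 1/9028 ≈ 0.00011077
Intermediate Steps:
o(m) = 6
K(T, C) = 6
n = -2 (n = -2 + 0 = -2)
Y(h, y) = 6 + h + y (Y(h, y) = (h + y) + 6 = 6 + h + y)
1/(Y(-5, n) + 9029) = 1/((6 - 5 - 2) + 9029) = 1/(-1 + 9029) = 1/9028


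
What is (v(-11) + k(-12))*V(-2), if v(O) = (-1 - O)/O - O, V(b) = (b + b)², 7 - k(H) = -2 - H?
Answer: 1248/11 ≈ 113.45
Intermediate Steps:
k(H) = 9 + H (k(H) = 7 - (-2 - H) = 7 + (2 + H) = 9 + H)
V(b) = 4*b² (V(b) = (2*b)² = 4*b²)
v(O) = -O + (-1 - O)/O (v(O) = (-1 - O)/O - O = -O + (-1 - O)/O)
(v(-11) + k(-12))*V(-2) = ((-1 - 1*(-11) - 1/(-11)) + (9 - 12))*(4*(-2)²) = ((-1 + 11 - 1*(-1/11)) - 3)*(4*4) = ((-1 + 11 + 1/11) - 3)*16 = (111/11 - 3)*16 = (78/11)*16 = 1248/11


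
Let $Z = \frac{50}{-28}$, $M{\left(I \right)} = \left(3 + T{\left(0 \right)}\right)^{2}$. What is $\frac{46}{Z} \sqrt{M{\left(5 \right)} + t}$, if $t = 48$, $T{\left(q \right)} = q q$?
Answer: $- \frac{644 \sqrt{57}}{25} \approx -194.48$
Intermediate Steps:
$T{\left(q \right)} = q^{2}$
$M{\left(I \right)} = 9$ ($M{\left(I \right)} = \left(3 + 0^{2}\right)^{2} = \left(3 + 0\right)^{2} = 3^{2} = 9$)
$Z = - \frac{25}{14}$ ($Z = 50 \left(- \frac{1}{28}\right) = - \frac{25}{14} \approx -1.7857$)
$\frac{46}{Z} \sqrt{M{\left(5 \right)} + t} = \frac{46}{- \frac{25}{14}} \sqrt{9 + 48} = 46 \left(- \frac{14}{25}\right) \sqrt{57} = - \frac{644 \sqrt{57}}{25}$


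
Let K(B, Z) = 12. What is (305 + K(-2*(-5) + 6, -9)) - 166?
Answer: 151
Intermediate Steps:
(305 + K(-2*(-5) + 6, -9)) - 166 = (305 + 12) - 166 = 317 - 166 = 151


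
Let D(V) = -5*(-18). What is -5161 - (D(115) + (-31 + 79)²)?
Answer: -7555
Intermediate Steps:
D(V) = 90
-5161 - (D(115) + (-31 + 79)²) = -5161 - (90 + (-31 + 79)²) = -5161 - (90 + 48²) = -5161 - (90 + 2304) = -5161 - 1*2394 = -5161 - 2394 = -7555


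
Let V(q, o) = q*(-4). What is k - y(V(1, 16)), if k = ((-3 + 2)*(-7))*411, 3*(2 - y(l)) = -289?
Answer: 8336/3 ≈ 2778.7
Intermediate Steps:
V(q, o) = -4*q
y(l) = 295/3 (y(l) = 2 - ⅓*(-289) = 2 + 289/3 = 295/3)
k = 2877 (k = -1*(-7)*411 = 7*411 = 2877)
k - y(V(1, 16)) = 2877 - 1*295/3 = 2877 - 295/3 = 8336/3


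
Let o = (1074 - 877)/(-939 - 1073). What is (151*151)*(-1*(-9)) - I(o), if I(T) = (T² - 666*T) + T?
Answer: 830451961227/4048144 ≈ 2.0514e+5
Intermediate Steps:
o = -197/2012 (o = 197/(-2012) = 197*(-1/2012) = -197/2012 ≈ -0.097913)
I(T) = T² - 665*T
(151*151)*(-1*(-9)) - I(o) = (151*151)*(-1*(-9)) - (-197)*(-665 - 197/2012)/2012 = 22801*9 - (-197)*(-1338177)/(2012*2012) = 205209 - 1*263620869/4048144 = 205209 - 263620869/4048144 = 830451961227/4048144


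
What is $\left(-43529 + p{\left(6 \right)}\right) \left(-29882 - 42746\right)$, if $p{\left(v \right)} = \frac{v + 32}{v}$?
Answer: $\frac{9482892704}{3} \approx 3.161 \cdot 10^{9}$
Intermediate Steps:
$p{\left(v \right)} = \frac{32 + v}{v}$
$\left(-43529 + p{\left(6 \right)}\right) \left(-29882 - 42746\right) = \left(-43529 + \frac{32 + 6}{6}\right) \left(-29882 - 42746\right) = \left(-43529 + \frac{1}{6} \cdot 38\right) \left(-72628\right) = \left(-43529 + \frac{19}{3}\right) \left(-72628\right) = \left(- \frac{130568}{3}\right) \left(-72628\right) = \frac{9482892704}{3}$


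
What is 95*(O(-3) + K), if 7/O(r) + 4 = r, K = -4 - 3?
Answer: -760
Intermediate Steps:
K = -7
O(r) = 7/(-4 + r)
95*(O(-3) + K) = 95*(7/(-4 - 3) - 7) = 95*(7/(-7) - 7) = 95*(7*(-1/7) - 7) = 95*(-1 - 7) = 95*(-8) = -760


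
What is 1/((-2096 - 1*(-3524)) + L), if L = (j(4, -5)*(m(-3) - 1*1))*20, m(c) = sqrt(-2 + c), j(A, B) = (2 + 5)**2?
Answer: 4/44667 - 5*I*sqrt(5)/25524 ≈ 8.9552e-5 - 0.00043803*I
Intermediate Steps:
j(A, B) = 49 (j(A, B) = 7**2 = 49)
L = -980 + 980*I*sqrt(5) (L = (49*(sqrt(-2 - 3) - 1*1))*20 = (49*(sqrt(-5) - 1))*20 = (49*(I*sqrt(5) - 1))*20 = (49*(-1 + I*sqrt(5)))*20 = (-49 + 49*I*sqrt(5))*20 = -980 + 980*I*sqrt(5) ≈ -980.0 + 2191.3*I)
1/((-2096 - 1*(-3524)) + L) = 1/((-2096 - 1*(-3524)) + (-980 + 980*I*sqrt(5))) = 1/((-2096 + 3524) + (-980 + 980*I*sqrt(5))) = 1/(1428 + (-980 + 980*I*sqrt(5))) = 1/(448 + 980*I*sqrt(5))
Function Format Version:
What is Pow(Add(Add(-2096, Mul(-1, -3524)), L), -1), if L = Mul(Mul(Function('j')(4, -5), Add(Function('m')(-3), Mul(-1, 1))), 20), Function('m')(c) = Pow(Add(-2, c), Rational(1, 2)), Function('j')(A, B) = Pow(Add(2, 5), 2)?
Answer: Add(Rational(4, 44667), Mul(Rational(-5, 25524), I, Pow(5, Rational(1, 2)))) ≈ Add(8.9552e-5, Mul(-0.00043803, I))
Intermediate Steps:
Function('j')(A, B) = 49 (Function('j')(A, B) = Pow(7, 2) = 49)
L = Add(-980, Mul(980, I, Pow(5, Rational(1, 2)))) (L = Mul(Mul(49, Add(Pow(Add(-2, -3), Rational(1, 2)), Mul(-1, 1))), 20) = Mul(Mul(49, Add(Pow(-5, Rational(1, 2)), -1)), 20) = Mul(Mul(49, Add(Mul(I, Pow(5, Rational(1, 2))), -1)), 20) = Mul(Mul(49, Add(-1, Mul(I, Pow(5, Rational(1, 2))))), 20) = Mul(Add(-49, Mul(49, I, Pow(5, Rational(1, 2)))), 20) = Add(-980, Mul(980, I, Pow(5, Rational(1, 2)))) ≈ Add(-980.00, Mul(2191.3, I)))
Pow(Add(Add(-2096, Mul(-1, -3524)), L), -1) = Pow(Add(Add(-2096, Mul(-1, -3524)), Add(-980, Mul(980, I, Pow(5, Rational(1, 2))))), -1) = Pow(Add(Add(-2096, 3524), Add(-980, Mul(980, I, Pow(5, Rational(1, 2))))), -1) = Pow(Add(1428, Add(-980, Mul(980, I, Pow(5, Rational(1, 2))))), -1) = Pow(Add(448, Mul(980, I, Pow(5, Rational(1, 2)))), -1)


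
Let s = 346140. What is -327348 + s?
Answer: 18792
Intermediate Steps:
-327348 + s = -327348 + 346140 = 18792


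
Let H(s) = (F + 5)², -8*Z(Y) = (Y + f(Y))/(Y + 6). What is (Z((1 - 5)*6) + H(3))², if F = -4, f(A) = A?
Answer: 4/9 ≈ 0.44444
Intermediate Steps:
Z(Y) = -Y/(4*(6 + Y)) (Z(Y) = -(Y + Y)/(8*(Y + 6)) = -2*Y/(8*(6 + Y)) = -Y/(4*(6 + Y)))
H(s) = 1 (H(s) = (-4 + 5)² = 1² = 1)
(Z((1 - 5)*6) + H(3))² = (-(1 - 5)*6/(24 + 4*((1 - 5)*6)) + 1)² = (-(-4*6)/(24 + 4*(-4*6)) + 1)² = (-1*(-24)/(24 + 4*(-24)) + 1)² = (-1*(-24)/(24 - 96) + 1)² = (-1*(-24)/(-72) + 1)² = (-1*(-24)*(-1/72) + 1)² = (-⅓ + 1)² = (⅔)² = 4/9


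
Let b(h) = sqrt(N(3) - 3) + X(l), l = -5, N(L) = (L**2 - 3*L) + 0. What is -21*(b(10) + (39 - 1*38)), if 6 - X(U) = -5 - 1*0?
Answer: -252 - 21*I*sqrt(3) ≈ -252.0 - 36.373*I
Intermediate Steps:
N(L) = L**2 - 3*L
X(U) = 11 (X(U) = 6 - (-5 - 1*0) = 6 - (-5 + 0) = 6 - 1*(-5) = 6 + 5 = 11)
b(h) = 11 + I*sqrt(3) (b(h) = sqrt(3*(-3 + 3) - 3) + 11 = sqrt(3*0 - 3) + 11 = sqrt(0 - 3) + 11 = sqrt(-3) + 11 = I*sqrt(3) + 11 = 11 + I*sqrt(3))
-21*(b(10) + (39 - 1*38)) = -21*((11 + I*sqrt(3)) + (39 - 1*38)) = -21*((11 + I*sqrt(3)) + (39 - 38)) = -21*((11 + I*sqrt(3)) + 1) = -21*(12 + I*sqrt(3)) = -252 - 21*I*sqrt(3)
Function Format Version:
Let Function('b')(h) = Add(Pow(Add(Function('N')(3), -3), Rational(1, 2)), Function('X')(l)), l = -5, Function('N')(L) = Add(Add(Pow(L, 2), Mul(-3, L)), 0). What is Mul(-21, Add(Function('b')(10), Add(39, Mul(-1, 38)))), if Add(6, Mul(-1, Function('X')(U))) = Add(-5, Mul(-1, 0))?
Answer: Add(-252, Mul(-21, I, Pow(3, Rational(1, 2)))) ≈ Add(-252.00, Mul(-36.373, I))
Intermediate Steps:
Function('N')(L) = Add(Pow(L, 2), Mul(-3, L))
Function('X')(U) = 11 (Function('X')(U) = Add(6, Mul(-1, Add(-5, Mul(-1, 0)))) = Add(6, Mul(-1, Add(-5, 0))) = Add(6, Mul(-1, -5)) = Add(6, 5) = 11)
Function('b')(h) = Add(11, Mul(I, Pow(3, Rational(1, 2)))) (Function('b')(h) = Add(Pow(Add(Mul(3, Add(-3, 3)), -3), Rational(1, 2)), 11) = Add(Pow(Add(Mul(3, 0), -3), Rational(1, 2)), 11) = Add(Pow(Add(0, -3), Rational(1, 2)), 11) = Add(Pow(-3, Rational(1, 2)), 11) = Add(Mul(I, Pow(3, Rational(1, 2))), 11) = Add(11, Mul(I, Pow(3, Rational(1, 2)))))
Mul(-21, Add(Function('b')(10), Add(39, Mul(-1, 38)))) = Mul(-21, Add(Add(11, Mul(I, Pow(3, Rational(1, 2)))), Add(39, Mul(-1, 38)))) = Mul(-21, Add(Add(11, Mul(I, Pow(3, Rational(1, 2)))), Add(39, -38))) = Mul(-21, Add(Add(11, Mul(I, Pow(3, Rational(1, 2)))), 1)) = Mul(-21, Add(12, Mul(I, Pow(3, Rational(1, 2))))) = Add(-252, Mul(-21, I, Pow(3, Rational(1, 2))))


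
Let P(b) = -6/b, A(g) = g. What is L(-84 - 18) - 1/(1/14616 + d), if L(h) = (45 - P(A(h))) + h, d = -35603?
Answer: -504761995118/8846348599 ≈ -57.059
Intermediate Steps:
L(h) = 45 + h + 6/h (L(h) = (45 - (-6)/h) + h = (45 + 6/h) + h = 45 + h + 6/h)
L(-84 - 18) - 1/(1/14616 + d) = (45 + (-84 - 18) + 6/(-84 - 18)) - 1/(1/14616 - 35603) = (45 - 102 + 6/(-102)) - 1/(1/14616 - 35603) = (45 - 102 + 6*(-1/102)) - 1/(-520373447/14616) = (45 - 102 - 1/17) - 1*(-14616/520373447) = -970/17 + 14616/520373447 = -504761995118/8846348599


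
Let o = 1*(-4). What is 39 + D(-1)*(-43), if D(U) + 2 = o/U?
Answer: -47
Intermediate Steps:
o = -4
D(U) = -2 - 4/U
39 + D(-1)*(-43) = 39 + (-2 - 4/(-1))*(-43) = 39 + (-2 - 4*(-1))*(-43) = 39 + (-2 + 4)*(-43) = 39 + 2*(-43) = 39 - 86 = -47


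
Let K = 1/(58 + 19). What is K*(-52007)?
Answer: -52007/77 ≈ -675.42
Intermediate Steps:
K = 1/77 ≈ 0.012987
K*(-52007) = (1/77)*(-52007) = -52007/77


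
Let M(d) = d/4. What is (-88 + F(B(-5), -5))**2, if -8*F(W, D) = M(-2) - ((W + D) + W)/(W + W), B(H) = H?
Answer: 123201/16 ≈ 7700.1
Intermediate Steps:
M(d) = d/4 (M(d) = d*(1/4) = d/4)
F(W, D) = 1/16 + (D + 2*W)/(16*W) (F(W, D) = -((1/4)*(-2) - ((W + D) + W)/(W + W))/8 = -(-1/2 - ((D + W) + W)/(2*W))/8 = -(-1/2 - (D + 2*W)*1/(2*W))/8 = -(-1/2 - (D + 2*W)/(2*W))/8 = 1/16 + (D + 2*W)/(16*W))
(-88 + F(B(-5), -5))**2 = (-88 + (1/16)*(-5 + 3*(-5))/(-5))**2 = (-88 + (1/16)*(-1/5)*(-5 - 15))**2 = (-88 + (1/16)*(-1/5)*(-20))**2 = (-88 + 1/4)**2 = (-351/4)**2 = 123201/16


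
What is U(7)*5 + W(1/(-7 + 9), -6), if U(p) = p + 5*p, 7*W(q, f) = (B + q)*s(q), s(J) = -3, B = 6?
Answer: 2901/14 ≈ 207.21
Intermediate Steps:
W(q, f) = -18/7 - 3*q/7 (W(q, f) = ((6 + q)*(-3))/7 = (-18 - 3*q)/7 = -18/7 - 3*q/7)
U(p) = 6*p
U(7)*5 + W(1/(-7 + 9), -6) = (6*7)*5 + (-18/7 - 3/(7*(-7 + 9))) = 42*5 + (-18/7 - 3/7/2) = 210 + (-18/7 - 3/7*1/2) = 210 + (-18/7 - 3/14) = 210 - 39/14 = 2901/14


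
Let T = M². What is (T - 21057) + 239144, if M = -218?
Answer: 265611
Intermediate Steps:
T = 47524 (T = (-218)² = 47524)
(T - 21057) + 239144 = (47524 - 21057) + 239144 = 26467 + 239144 = 265611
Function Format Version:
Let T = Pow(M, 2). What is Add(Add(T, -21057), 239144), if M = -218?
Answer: 265611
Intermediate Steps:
T = 47524 (T = Pow(-218, 2) = 47524)
Add(Add(T, -21057), 239144) = Add(Add(47524, -21057), 239144) = Add(26467, 239144) = 265611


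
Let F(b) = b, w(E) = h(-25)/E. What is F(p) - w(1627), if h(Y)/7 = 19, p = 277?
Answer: 450546/1627 ≈ 276.92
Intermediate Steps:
h(Y) = 133 (h(Y) = 7*19 = 133)
w(E) = 133/E
F(p) - w(1627) = 277 - 133/1627 = 450546/1627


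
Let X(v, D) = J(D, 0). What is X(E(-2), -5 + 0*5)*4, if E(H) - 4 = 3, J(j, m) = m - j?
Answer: 20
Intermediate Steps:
E(H) = 7 (E(H) = 4 + 3 = 7)
X(v, D) = -D (X(v, D) = 0 - D = -D)
X(E(-2), -5 + 0*5)*4 = -(-5 + 0*5)*4 = -(-5 + 0)*4 = -1*(-5)*4 = 5*4 = 20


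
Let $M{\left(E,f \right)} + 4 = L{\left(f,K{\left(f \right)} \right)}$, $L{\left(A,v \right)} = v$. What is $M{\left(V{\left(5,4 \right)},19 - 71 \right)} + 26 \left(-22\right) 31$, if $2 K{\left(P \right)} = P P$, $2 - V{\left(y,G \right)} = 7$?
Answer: $-16384$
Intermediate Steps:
$V{\left(y,G \right)} = -5$ ($V{\left(y,G \right)} = 2 - 7 = -5$)
$K{\left(P \right)} = \frac{P^{2}}{2}$ ($K{\left(P \right)} = \frac{P P}{2} = \frac{P^{2}}{2}$)
$M{\left(E,f \right)} = -4 + \frac{f^{2}}{2}$
$M{\left(V{\left(5,4 \right)},19 - 71 \right)} + 26 \left(-22\right) 31 = \left(-4 + \frac{\left(19 - 71\right)^{2}}{2}\right) + 26 \left(-22\right) 31 = \left(-4 + \frac{\left(-52\right)^{2}}{2}\right) - 17732 = \left(-4 + \frac{1}{2} \cdot 2704\right) - 17732 = \left(-4 + 1352\right) - 17732 = 1348 - 17732 = -16384$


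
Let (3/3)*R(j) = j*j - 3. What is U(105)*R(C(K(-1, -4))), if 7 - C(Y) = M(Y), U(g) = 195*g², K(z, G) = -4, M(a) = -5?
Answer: 303132375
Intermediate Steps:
C(Y) = 12 (C(Y) = 7 - 1*(-5) = 7 + 5 = 12)
R(j) = -3 + j² (R(j) = j*j - 3 = j² - 3 = -3 + j²)
U(105)*R(C(K(-1, -4))) = (195*105²)*(-3 + 12²) = (195*11025)*(-3 + 144) = 2149875*141 = 303132375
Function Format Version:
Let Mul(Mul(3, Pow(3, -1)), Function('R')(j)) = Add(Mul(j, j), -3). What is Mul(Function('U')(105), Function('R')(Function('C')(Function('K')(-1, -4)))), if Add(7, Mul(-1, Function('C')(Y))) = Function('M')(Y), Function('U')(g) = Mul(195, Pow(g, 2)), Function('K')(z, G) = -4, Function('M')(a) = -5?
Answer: 303132375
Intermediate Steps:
Function('C')(Y) = 12 (Function('C')(Y) = Add(7, Mul(-1, -5)) = Add(7, 5) = 12)
Function('R')(j) = Add(-3, Pow(j, 2)) (Function('R')(j) = Add(Mul(j, j), -3) = Add(Pow(j, 2), -3) = Add(-3, Pow(j, 2)))
Mul(Function('U')(105), Function('R')(Function('C')(Function('K')(-1, -4)))) = Mul(Mul(195, Pow(105, 2)), Add(-3, Pow(12, 2))) = Mul(Mul(195, 11025), Add(-3, 144)) = Mul(2149875, 141) = 303132375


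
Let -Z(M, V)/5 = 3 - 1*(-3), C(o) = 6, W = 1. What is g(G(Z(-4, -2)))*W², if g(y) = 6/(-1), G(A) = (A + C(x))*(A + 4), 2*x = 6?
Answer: -6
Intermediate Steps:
x = 3 (x = (½)*6 = 3)
Z(M, V) = -30 (Z(M, V) = -5*(3 - 1*(-3)) = -5*(3 + 3) = -5*6 = -30)
G(A) = (4 + A)*(6 + A) (G(A) = (A + 6)*(A + 4) = (6 + A)*(4 + A) = (4 + A)*(6 + A))
g(y) = -6 (g(y) = 6*(-1) = -6)
g(G(Z(-4, -2)))*W² = -6*1² = -6*1 = -6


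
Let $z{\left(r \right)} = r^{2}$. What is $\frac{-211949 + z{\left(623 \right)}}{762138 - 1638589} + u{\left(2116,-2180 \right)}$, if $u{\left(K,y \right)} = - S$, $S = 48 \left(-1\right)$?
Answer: $\frac{41893468}{876451} \approx 47.799$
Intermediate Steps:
$S = -48$
$u{\left(K,y \right)} = 48$ ($u{\left(K,y \right)} = \left(-1\right) \left(-48\right) = 48$)
$\frac{-211949 + z{\left(623 \right)}}{762138 - 1638589} + u{\left(2116,-2180 \right)} = \frac{-211949 + 623^{2}}{762138 - 1638589} + 48 = \frac{-211949 + 388129}{-876451} + 48 = 176180 \left(- \frac{1}{876451}\right) + 48 = - \frac{176180}{876451} + 48 = \frac{41893468}{876451}$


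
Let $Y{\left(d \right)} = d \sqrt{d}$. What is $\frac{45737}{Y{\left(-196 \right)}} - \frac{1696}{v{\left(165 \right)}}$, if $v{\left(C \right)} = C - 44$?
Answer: $- \frac{1696}{121} + \frac{45737 i}{2744} \approx -14.017 + 16.668 i$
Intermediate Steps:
$v{\left(C \right)} = -44 + C$
$Y{\left(d \right)} = d^{\frac{3}{2}}$
$\frac{45737}{Y{\left(-196 \right)}} - \frac{1696}{v{\left(165 \right)}} = \frac{45737}{\left(-196\right)^{\frac{3}{2}}} - \frac{1696}{-44 + 165} = \frac{45737}{\left(-2744\right) i} - \frac{1696}{121} = 45737 \frac{i}{2744} - \frac{1696}{121} = \frac{45737 i}{2744} - \frac{1696}{121} = - \frac{1696}{121} + \frac{45737 i}{2744}$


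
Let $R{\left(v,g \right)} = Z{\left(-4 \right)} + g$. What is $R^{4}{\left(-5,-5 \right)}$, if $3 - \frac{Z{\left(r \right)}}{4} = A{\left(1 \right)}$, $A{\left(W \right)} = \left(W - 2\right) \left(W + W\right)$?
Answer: $50625$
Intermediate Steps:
$A{\left(W \right)} = 2 W \left(-2 + W\right)$ ($A{\left(W \right)} = \left(-2 + W\right) 2 W = 2 W \left(-2 + W\right)$)
$Z{\left(r \right)} = 20$ ($Z{\left(r \right)} = 12 - 4 \cdot 2 \cdot 1 \left(-2 + 1\right) = 12 - 4 \cdot 2 \cdot 1 \left(-1\right) = 12 - -8 = 12 + 8 = 20$)
$R{\left(v,g \right)} = 20 + g$
$R^{4}{\left(-5,-5 \right)} = \left(20 - 5\right)^{4} = 15^{4} = 50625$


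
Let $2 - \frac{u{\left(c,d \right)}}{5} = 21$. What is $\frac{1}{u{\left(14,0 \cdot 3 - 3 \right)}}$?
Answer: $- \frac{1}{95} \approx -0.010526$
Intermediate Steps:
$u{\left(c,d \right)} = -95$ ($u{\left(c,d \right)} = 10 - 105 = -95$)
$\frac{1}{u{\left(14,0 \cdot 3 - 3 \right)}} = \frac{1}{-95} = - \frac{1}{95}$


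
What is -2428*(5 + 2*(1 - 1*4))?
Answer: 2428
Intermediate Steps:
-2428*(5 + 2*(1 - 1*4)) = -2428*(5 + 2*(1 - 4)) = -2428*(5 + 2*(-3)) = -2428*(5 - 6) = -2428*(-1) = 2428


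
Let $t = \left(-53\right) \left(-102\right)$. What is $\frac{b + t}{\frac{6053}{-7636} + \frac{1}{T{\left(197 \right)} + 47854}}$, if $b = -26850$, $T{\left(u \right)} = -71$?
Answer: $\frac{2608097822224}{96407621} \approx 27053.0$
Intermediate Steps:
$t = 5406$
$\frac{b + t}{\frac{6053}{-7636} + \frac{1}{T{\left(197 \right)} + 47854}} = \frac{-26850 + 5406}{\frac{6053}{-7636} + \frac{1}{-71 + 47854}} = - \frac{21444}{6053 \left(- \frac{1}{7636}\right) + \frac{1}{47783}} = - \frac{21444}{- \frac{6053}{7636} + \frac{1}{47783}} = - \frac{21444}{- \frac{289222863}{364870988}} = \left(-21444\right) \left(- \frac{364870988}{289222863}\right) = \frac{2608097822224}{96407621}$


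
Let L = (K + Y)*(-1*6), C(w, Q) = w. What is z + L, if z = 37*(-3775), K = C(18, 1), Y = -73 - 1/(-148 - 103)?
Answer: -34975601/251 ≈ -1.3935e+5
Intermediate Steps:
Y = -18322/251 (Y = -73 - 1/(-251) = -73 - 1*(-1/251) = -73 + 1/251 = -18322/251 ≈ -72.996)
K = 18
z = -139675
L = 82824/251 (L = (18 - 18322/251)*(-1*6) = -13804/251*(-6) = 82824/251 ≈ 329.98)
z + L = -139675 + 82824/251 = -34975601/251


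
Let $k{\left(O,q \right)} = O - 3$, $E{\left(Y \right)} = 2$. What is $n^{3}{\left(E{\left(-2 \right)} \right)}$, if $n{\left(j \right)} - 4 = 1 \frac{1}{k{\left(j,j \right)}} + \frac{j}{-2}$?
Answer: $8$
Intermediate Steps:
$k{\left(O,q \right)} = -3 + O$
$n{\left(j \right)} = 4 + \frac{1}{-3 + j} - \frac{j}{2}$ ($n{\left(j \right)} = 4 + \left(1 \frac{1}{-3 + j} + \frac{j}{-2}\right) = 4 + \left(\frac{1}{-3 + j} + j \left(- \frac{1}{2}\right)\right) = 4 - \left(\frac{j}{2} - \frac{1}{-3 + j}\right) = 4 + \frac{1}{-3 + j} - \frac{j}{2}$)
$n^{3}{\left(E{\left(-2 \right)} \right)} = \left(\frac{2 + \left(-3 + 2\right) \left(8 - 2\right)}{2 \left(-3 + 2\right)}\right)^{3} = \left(\frac{2 - \left(8 - 2\right)}{2 \left(-1\right)}\right)^{3} = \left(\frac{1}{2} \left(-1\right) \left(2 - 6\right)\right)^{3} = \left(\frac{1}{2} \left(-1\right) \left(-4\right)\right)^{3} = 2^{3} = 8$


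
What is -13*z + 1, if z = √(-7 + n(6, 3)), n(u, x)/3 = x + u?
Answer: 1 - 26*√5 ≈ -57.138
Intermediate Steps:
n(u, x) = 3*u + 3*x (n(u, x) = 3*(x + u) = 3*(u + x) = 3*u + 3*x)
z = 2*√5 (z = √(-7 + (3*6 + 3*3)) = √(-7 + (18 + 9)) = √(-7 + 27) = √20 = 2*√5 ≈ 4.4721)
-13*z + 1 = -26*√5 + 1 = 1 - 26*√5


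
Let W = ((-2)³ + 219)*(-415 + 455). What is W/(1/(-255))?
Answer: -2152200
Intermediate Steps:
W = 8440 (W = (-8 + 219)*40 = 211*40 = 8440)
W/(1/(-255)) = 8440/(1/(-255)) = 8440/(-1/255) = 8440*(-255) = -2152200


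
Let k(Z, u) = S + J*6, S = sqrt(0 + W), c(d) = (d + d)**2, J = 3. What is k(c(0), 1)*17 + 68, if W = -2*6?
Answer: 374 + 34*I*sqrt(3) ≈ 374.0 + 58.89*I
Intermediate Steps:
W = -12
c(d) = 4*d**2 (c(d) = (2*d)**2 = 4*d**2)
S = 2*I*sqrt(3) (S = sqrt(0 - 12) = sqrt(-12) = 2*I*sqrt(3) ≈ 3.4641*I)
k(Z, u) = 18 + 2*I*sqrt(3) (k(Z, u) = 2*I*sqrt(3) + 3*6 = 2*I*sqrt(3) + 18 = 18 + 2*I*sqrt(3))
k(c(0), 1)*17 + 68 = (18 + 2*I*sqrt(3))*17 + 68 = (306 + 34*I*sqrt(3)) + 68 = 374 + 34*I*sqrt(3)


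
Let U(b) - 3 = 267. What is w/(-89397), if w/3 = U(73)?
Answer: -30/3311 ≈ -0.0090607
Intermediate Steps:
U(b) = 270 (U(b) = 3 + 267 = 270)
w = 810 (w = 3*270 = 810)
w/(-89397) = 810/(-89397) = 810*(-1/89397) = -30/3311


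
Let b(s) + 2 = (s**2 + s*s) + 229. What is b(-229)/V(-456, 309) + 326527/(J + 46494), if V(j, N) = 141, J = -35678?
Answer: 1182899251/1525056 ≈ 775.64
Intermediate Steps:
b(s) = 227 + 2*s**2 (b(s) = -2 + ((s**2 + s*s) + 229) = -2 + ((s**2 + s**2) + 229) = -2 + (2*s**2 + 229) = -2 + (229 + 2*s**2) = 227 + 2*s**2)
b(-229)/V(-456, 309) + 326527/(J + 46494) = (227 + 2*(-229)**2)/141 + 326527/(-35678 + 46494) = (227 + 2*52441)*(1/141) + 326527/10816 = (227 + 104882)*(1/141) + 326527*(1/10816) = 105109*(1/141) + 326527/10816 = 105109/141 + 326527/10816 = 1182899251/1525056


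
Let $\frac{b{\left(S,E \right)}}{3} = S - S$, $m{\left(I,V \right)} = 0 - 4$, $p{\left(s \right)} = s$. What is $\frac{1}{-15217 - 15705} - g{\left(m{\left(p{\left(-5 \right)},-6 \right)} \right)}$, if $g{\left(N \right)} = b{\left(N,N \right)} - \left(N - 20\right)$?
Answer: $- \frac{742129}{30922} \approx -24.0$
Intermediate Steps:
$m{\left(I,V \right)} = -4$
$b{\left(S,E \right)} = 0$ ($b{\left(S,E \right)} = 3 \left(S - S\right) = 3 \cdot 0 = 0$)
$g{\left(N \right)} = 20 - N$ ($g{\left(N \right)} = 0 - \left(N - 20\right) = 0 - \left(-20 + N\right) = 20 - N$)
$\frac{1}{-15217 - 15705} - g{\left(m{\left(p{\left(-5 \right)},-6 \right)} \right)} = \frac{1}{-15217 - 15705} - \left(20 - -4\right) = \frac{1}{-30922} - \left(20 + 4\right) = - \frac{1}{30922} - 24 = - \frac{742129}{30922}$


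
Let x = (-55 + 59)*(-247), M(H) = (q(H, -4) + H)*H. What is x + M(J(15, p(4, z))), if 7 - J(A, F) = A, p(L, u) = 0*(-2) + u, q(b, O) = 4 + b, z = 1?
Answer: -892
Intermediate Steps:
p(L, u) = u (p(L, u) = 0 + u = u)
J(A, F) = 7 - A
M(H) = H*(4 + 2*H) (M(H) = ((4 + H) + H)*H = (4 + 2*H)*H = H*(4 + 2*H))
x = -988 (x = 4*(-247) = -988)
x + M(J(15, p(4, z))) = -988 + 2*(7 - 1*15)*(2 + (7 - 1*15)) = -988 + 2*(7 - 15)*(2 + (7 - 15)) = -988 + 2*(-8)*(2 - 8) = -988 + 2*(-8)*(-6) = -988 + 96 = -892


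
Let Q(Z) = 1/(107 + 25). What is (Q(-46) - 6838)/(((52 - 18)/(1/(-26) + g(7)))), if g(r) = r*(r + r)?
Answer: -45077655/2288 ≈ -19702.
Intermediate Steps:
g(r) = 2*r² (g(r) = r*(2*r) = 2*r²)
Q(Z) = 1/132
(Q(-46) - 6838)/(((52 - 18)/(1/(-26) + g(7)))) = (1/132 - 6838)/(((52 - 18)/(1/(-26) + 2*7²))) = -902615/(132*(34/(-1/26 + 2*49))) = -902615/(132*(34/(-1/26 + 98))) = -902615/(132*(34/(2547/26))) = -902615/(132*(34*(26/2547))) = -902615/(132*884/2547) = -902615/132*2547/884 = -45077655/2288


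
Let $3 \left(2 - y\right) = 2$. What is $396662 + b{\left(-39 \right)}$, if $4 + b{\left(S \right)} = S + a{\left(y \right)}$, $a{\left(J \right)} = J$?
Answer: $\frac{1189861}{3} \approx 3.9662 \cdot 10^{5}$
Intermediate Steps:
$y = \frac{4}{3}$ ($y = 2 - \frac{2}{3} = \frac{4}{3} \approx 1.3333$)
$b{\left(S \right)} = - \frac{8}{3} + S$ ($b{\left(S \right)} = -4 + \left(S + \frac{4}{3}\right) = -4 + \left(\frac{4}{3} + S\right) = - \frac{8}{3} + S$)
$396662 + b{\left(-39 \right)} = 396662 - \frac{125}{3} = \frac{1189861}{3}$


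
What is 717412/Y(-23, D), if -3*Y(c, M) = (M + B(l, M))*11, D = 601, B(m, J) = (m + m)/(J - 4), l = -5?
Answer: -1284884892/3946657 ≈ -325.56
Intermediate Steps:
B(m, J) = 2*m/(-4 + J) (B(m, J) = (2*m)/(-4 + J) = 2*m/(-4 + J))
Y(c, M) = -11*M/3 + 110/(3*(-4 + M)) (Y(c, M) = -(M + 2*(-5)/(-4 + M))*11/3 = -(M - 10/(-4 + M))*11/3 = -(-110/(-4 + M) + 11*M)/3 = -11*M/3 + 110/(3*(-4 + M)))
717412/Y(-23, D) = 717412/((11*(10 - 1*601*(-4 + 601))/(3*(-4 + 601)))) = 717412/(((11/3)*(10 - 1*601*597)/597)) = 717412/(((11/3)*(1/597)*(10 - 358797))) = 717412/(((11/3)*(1/597)*(-358787))) = 717412/(-3946657/1791) = 717412*(-1791/3946657) = -1284884892/3946657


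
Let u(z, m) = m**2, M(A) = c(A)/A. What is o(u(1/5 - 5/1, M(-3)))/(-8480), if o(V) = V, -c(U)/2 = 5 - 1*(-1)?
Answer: -1/530 ≈ -0.0018868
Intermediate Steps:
c(U) = -12 (c(U) = -2*(5 - 1*(-1)) = -2*(5 + 1) = -2*6 = -12)
M(A) = -12/A
o(u(1/5 - 5/1, M(-3)))/(-8480) = (-12/(-3))**2/(-8480) = (-12*(-1/3))**2*(-1/8480) = 4**2*(-1/8480) = 16*(-1/8480) = -1/530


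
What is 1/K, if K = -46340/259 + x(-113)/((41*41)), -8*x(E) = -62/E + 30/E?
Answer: -7028261/1257489008 ≈ -0.0055891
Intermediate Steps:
x(E) = 4/E (x(E) = -(-62/E + 30/E)/8 = -(-4)/E = 4/E)
K = -1257489008/7028261 (K = -46340/259 + (4/(-113))/((41*41)) = -46340*1/259 + (4*(-1/113))/1681 = -6620/37 - 4/113*1/1681 = -6620/37 - 4/189953 = -1257489008/7028261 ≈ -178.92)
1/K = 1/(-1257489008/7028261) = -7028261/1257489008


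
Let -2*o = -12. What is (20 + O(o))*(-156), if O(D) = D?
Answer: -4056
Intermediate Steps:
o = 6 (o = -1/2*(-12) = 6)
(20 + O(o))*(-156) = (20 + 6)*(-156) = 26*(-156) = -4056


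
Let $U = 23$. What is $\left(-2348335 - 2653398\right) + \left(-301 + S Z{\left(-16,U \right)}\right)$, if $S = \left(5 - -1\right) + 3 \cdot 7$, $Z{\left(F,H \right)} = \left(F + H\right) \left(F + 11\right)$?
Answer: $-5002979$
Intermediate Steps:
$Z{\left(F,H \right)} = \left(11 + F\right) \left(F + H\right)$ ($Z{\left(F,H \right)} = \left(F + H\right) \left(11 + F\right) = \left(11 + F\right) \left(F + H\right)$)
$S = 27$ ($S = \left(5 + 1\right) + 21 = 6 + 21 = 27$)
$\left(-2348335 - 2653398\right) + \left(-301 + S Z{\left(-16,U \right)}\right) = \left(-2348335 - 2653398\right) + \left(-301 + 27 \left(\left(-16\right)^{2} + 11 \left(-16\right) + 11 \cdot 23 - 368\right)\right) = -5001733 + \left(-301 + 27 \left(256 - 176 + 253 - 368\right)\right) = -5001733 + \left(-301 + 27 \left(-35\right)\right) = -5001733 - 1246 = -5002979$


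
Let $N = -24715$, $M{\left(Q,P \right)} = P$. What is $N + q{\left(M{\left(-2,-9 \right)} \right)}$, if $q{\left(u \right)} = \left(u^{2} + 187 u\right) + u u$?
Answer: $-26236$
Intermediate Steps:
$q{\left(u \right)} = 2 u^{2} + 187 u$ ($q{\left(u \right)} = \left(u^{2} + 187 u\right) + u^{2} = 2 u^{2} + 187 u$)
$N + q{\left(M{\left(-2,-9 \right)} \right)} = -24715 - 9 \left(187 + 2 \left(-9\right)\right) = -24715 - 9 \left(187 - 18\right) = -24715 - 1521 = -26236$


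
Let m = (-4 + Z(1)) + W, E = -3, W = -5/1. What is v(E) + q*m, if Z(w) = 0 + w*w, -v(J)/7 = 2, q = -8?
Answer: 50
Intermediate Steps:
W = -5 (W = -5*1 = -5)
v(J) = -14 (v(J) = -7*2 = -14)
Z(w) = w**2 (Z(w) = 0 + w**2 = w**2)
m = -8 (m = (-4 + 1**2) - 5 = (-4 + 1) - 5 = -3 - 5 = -8)
v(E) + q*m = -14 - 8*(-8) = -14 + 64 = 50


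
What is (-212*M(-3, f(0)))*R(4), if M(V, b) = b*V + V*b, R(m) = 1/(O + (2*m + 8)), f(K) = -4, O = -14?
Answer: -2544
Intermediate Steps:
R(m) = 1/(-6 + 2*m) (R(m) = 1/(-14 + (2*m + 8)) = 1/(-14 + (8 + 2*m)) = 1/(-6 + 2*m))
M(V, b) = 2*V*b (M(V, b) = V*b + V*b = 2*V*b)
(-212*M(-3, f(0)))*R(4) = (-424*(-3)*(-4))*(1/(2*(-3 + 4))) = (-212*24)*((½)/1) = -2544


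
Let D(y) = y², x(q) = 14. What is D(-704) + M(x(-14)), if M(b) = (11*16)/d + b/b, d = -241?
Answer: 119443521/241 ≈ 4.9562e+5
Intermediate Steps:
M(b) = 65/241 (M(b) = (11*16)/(-241) + b/b = 176*(-1/241) + 1 = -176/241 + 1 = 65/241)
D(-704) + M(x(-14)) = (-704)² + 65/241 = 495616 + 65/241 = 119443521/241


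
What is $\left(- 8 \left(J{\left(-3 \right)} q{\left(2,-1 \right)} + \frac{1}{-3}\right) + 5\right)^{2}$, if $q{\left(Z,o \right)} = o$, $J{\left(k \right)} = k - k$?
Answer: $\frac{529}{9} \approx 58.778$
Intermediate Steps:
$J{\left(k \right)} = 0$
$\left(- 8 \left(J{\left(-3 \right)} q{\left(2,-1 \right)} + \frac{1}{-3}\right) + 5\right)^{2} = \left(- 8 \left(0 \left(-1\right) + \frac{1}{-3}\right) + 5\right)^{2} = \left(- 8 \left(0 - \frac{1}{3}\right) + 5\right)^{2} = \left(\left(-8\right) \left(- \frac{1}{3}\right) + 5\right)^{2} = \left(\frac{8}{3} + 5\right)^{2} = \left(\frac{23}{3}\right)^{2} = \frac{529}{9}$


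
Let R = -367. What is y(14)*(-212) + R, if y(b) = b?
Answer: -3335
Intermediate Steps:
y(14)*(-212) + R = 14*(-212) - 367 = -2968 - 367 = -3335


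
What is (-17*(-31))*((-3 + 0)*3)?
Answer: -4743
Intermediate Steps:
(-17*(-31))*((-3 + 0)*3) = 527*(-3*3) = 527*(-9) = -4743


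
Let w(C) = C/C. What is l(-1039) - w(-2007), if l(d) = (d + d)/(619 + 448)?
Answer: -3145/1067 ≈ -2.9475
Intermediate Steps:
l(d) = 2*d/1067 (l(d) = (2*d)/1067 = (2*d)*(1/1067) = 2*d/1067)
w(C) = 1
l(-1039) - w(-2007) = (2/1067)*(-1039) - 1*1 = -2078/1067 - 1 = -3145/1067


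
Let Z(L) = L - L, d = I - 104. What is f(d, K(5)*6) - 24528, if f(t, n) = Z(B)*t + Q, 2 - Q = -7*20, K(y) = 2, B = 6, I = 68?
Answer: -24386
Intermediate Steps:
d = -36 (d = 68 - 104 = -36)
Q = 142 (Q = 2 - (-7)*20 = 2 - 1*(-140) = 2 + 140 = 142)
Z(L) = 0
f(t, n) = 142 (f(t, n) = 0*t + 142 = 0 + 142 = 142)
f(d, K(5)*6) - 24528 = 142 - 24528 = -24386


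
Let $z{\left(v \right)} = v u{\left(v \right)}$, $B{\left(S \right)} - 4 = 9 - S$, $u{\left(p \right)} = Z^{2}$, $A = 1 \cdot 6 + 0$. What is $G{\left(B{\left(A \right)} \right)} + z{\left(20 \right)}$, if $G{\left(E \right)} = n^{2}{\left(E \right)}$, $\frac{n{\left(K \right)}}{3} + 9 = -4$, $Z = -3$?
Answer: $1701$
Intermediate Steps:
$n{\left(K \right)} = -39$ ($n{\left(K \right)} = -27 + 3 \left(-4\right) = -27 - 12 = -39$)
$A = 6$ ($A = 6 + 0 = 6$)
$u{\left(p \right)} = 9$ ($u{\left(p \right)} = \left(-3\right)^{2} = 9$)
$B{\left(S \right)} = 13 - S$ ($B{\left(S \right)} = 4 - \left(-9 + S\right) = 13 - S$)
$z{\left(v \right)} = 9 v$ ($z{\left(v \right)} = v 9 = 9 v$)
$G{\left(E \right)} = 1521$ ($G{\left(E \right)} = \left(-39\right)^{2} = 1521$)
$G{\left(B{\left(A \right)} \right)} + z{\left(20 \right)} = 1521 + 9 \cdot 20 = 1521 + 180 = 1701$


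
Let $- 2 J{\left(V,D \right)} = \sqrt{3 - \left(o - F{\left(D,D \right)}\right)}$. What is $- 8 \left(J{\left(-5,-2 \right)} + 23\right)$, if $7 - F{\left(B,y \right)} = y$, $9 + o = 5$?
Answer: $-168$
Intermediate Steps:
$o = -4$ ($o = -9 + 5 = -4$)
$F{\left(B,y \right)} = 7 - y$
$J{\left(V,D \right)} = - \frac{\sqrt{14 - D}}{2}$ ($J{\left(V,D \right)} = - \frac{\sqrt{3 - \left(-11 + D\right)}}{2} = - \frac{\sqrt{14 - D}}{2}$)
$- 8 \left(J{\left(-5,-2 \right)} + 23\right) = - 8 \left(- \frac{\sqrt{14 - -2}}{2} + 23\right) = - 8 \left(- \frac{\sqrt{14 + 2}}{2} + 23\right) = - 8 \left(- \frac{\sqrt{16}}{2} + 23\right) = - 8 \left(\left(- \frac{1}{2}\right) 4 + 23\right) = - 8 \left(-2 + 23\right) = \left(-8\right) 21 = -168$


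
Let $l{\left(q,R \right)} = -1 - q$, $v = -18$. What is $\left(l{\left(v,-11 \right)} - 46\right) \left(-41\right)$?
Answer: $1189$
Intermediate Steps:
$\left(l{\left(v,-11 \right)} - 46\right) \left(-41\right) = \left(\left(-1 - -18\right) - 46\right) \left(-41\right) = \left(\left(-1 + 18\right) - 46\right) \left(-41\right) = \left(17 - 46\right) \left(-41\right) = \left(-29\right) \left(-41\right) = 1189$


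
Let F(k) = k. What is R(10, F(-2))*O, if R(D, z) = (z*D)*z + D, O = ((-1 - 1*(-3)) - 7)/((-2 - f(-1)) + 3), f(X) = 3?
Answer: 125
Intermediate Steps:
O = 5/2 (O = ((-1 - 1*(-3)) - 7)/((-2 - 1*3) + 3) = ((-1 + 3) - 7)/((-2 - 3) + 3) = (2 - 7)/(-5 + 3) = -5/(-2) = -5*(-½) = 5/2 ≈ 2.5000)
R(D, z) = D + D*z² (R(D, z) = (D*z)*z + D = D*z² + D = D + D*z²)
R(10, F(-2))*O = (10*(1 + (-2)²))*(5/2) = (10*(1 + 4))*(5/2) = (10*5)*(5/2) = 50*(5/2) = 125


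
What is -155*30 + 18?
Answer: -4632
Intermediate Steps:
-155*30 + 18 = -4650 + 18 = -4632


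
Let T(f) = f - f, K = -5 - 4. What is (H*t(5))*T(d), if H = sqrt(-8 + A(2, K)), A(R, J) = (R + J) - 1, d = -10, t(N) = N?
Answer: 0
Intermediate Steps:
K = -9
A(R, J) = -1 + J + R (A(R, J) = (J + R) - 1 = -1 + J + R)
H = 4*I (H = sqrt(-8 + (-1 - 9 + 2)) = sqrt(-8 - 8) = sqrt(-16) = 4*I ≈ 4.0*I)
T(f) = 0
(H*t(5))*T(d) = ((4*I)*5)*0 = (20*I)*0 = 0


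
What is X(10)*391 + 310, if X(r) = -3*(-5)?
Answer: 6175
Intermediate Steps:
X(r) = 15
X(10)*391 + 310 = 15*391 + 310 = 5865 + 310 = 6175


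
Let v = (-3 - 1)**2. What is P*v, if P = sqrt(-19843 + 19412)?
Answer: 16*I*sqrt(431) ≈ 332.17*I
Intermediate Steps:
P = I*sqrt(431) (P = sqrt(-431) = I*sqrt(431) ≈ 20.761*I)
v = 16 (v = (-4)**2 = 16)
P*v = (I*sqrt(431))*16 = 16*I*sqrt(431)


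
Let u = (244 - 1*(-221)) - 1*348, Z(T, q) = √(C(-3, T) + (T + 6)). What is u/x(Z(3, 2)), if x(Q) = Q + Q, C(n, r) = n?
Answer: 39*√6/4 ≈ 23.883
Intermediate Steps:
Z(T, q) = √(3 + T) (Z(T, q) = √(-3 + (T + 6)) = √(-3 + (6 + T)) = √(3 + T))
x(Q) = 2*Q
u = 117 (u = (244 + 221) - 348 = 465 - 348 = 117)
u/x(Z(3, 2)) = 117/((2*√(3 + 3))) = 117/((2*√6)) = 117*(√6/12) = 39*√6/4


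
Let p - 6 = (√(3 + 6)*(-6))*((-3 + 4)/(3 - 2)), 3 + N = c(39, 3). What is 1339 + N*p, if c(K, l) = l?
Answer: 1339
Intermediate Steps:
N = 0 (N = -3 + 3 = 0)
p = -12 (p = 6 + (√(3 + 6)*(-6))*((-3 + 4)/(3 - 2)) = 6 + (√9*(-6))*(1/1) = 6 + (3*(-6))*(1*1) = 6 - 18*1 = 6 - 18 = -12)
1339 + N*p = 1339 + 0*(-12) = 1339 + 0 = 1339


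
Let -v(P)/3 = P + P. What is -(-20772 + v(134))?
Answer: 21576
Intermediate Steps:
v(P) = -6*P (v(P) = -3*(P + P) = -6*P)
-(-20772 + v(134)) = -(-20772 - 6*134) = -(-20772 - 804) = -1*(-21576) = 21576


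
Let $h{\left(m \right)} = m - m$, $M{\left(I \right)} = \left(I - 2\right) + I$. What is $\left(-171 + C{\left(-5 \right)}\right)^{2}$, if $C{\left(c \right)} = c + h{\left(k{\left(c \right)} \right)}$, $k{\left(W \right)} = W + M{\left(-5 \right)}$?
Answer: $30976$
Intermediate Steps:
$M{\left(I \right)} = -2 + 2 I$ ($M{\left(I \right)} = \left(-2 + I\right) + I = -2 + 2 I$)
$k{\left(W \right)} = -12 + W$ ($k{\left(W \right)} = W + \left(-2 + 2 \left(-5\right)\right) = W - 12 = -12 + W$)
$h{\left(m \right)} = 0$
$C{\left(c \right)} = c$ ($C{\left(c \right)} = c + 0 = c$)
$\left(-171 + C{\left(-5 \right)}\right)^{2} = \left(-171 - 5\right)^{2} = \left(-176\right)^{2} = 30976$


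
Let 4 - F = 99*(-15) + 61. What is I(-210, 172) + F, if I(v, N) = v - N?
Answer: 1046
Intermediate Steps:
F = 1428 (F = 4 - (99*(-15) + 61) = 4 - (-1485 + 61) = 4 - 1*(-1424) = 4 + 1424 = 1428)
I(-210, 172) + F = (-210 - 1*172) + 1428 = (-210 - 172) + 1428 = -382 + 1428 = 1046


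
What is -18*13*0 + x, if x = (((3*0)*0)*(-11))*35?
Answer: 0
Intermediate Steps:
x = 0 (x = ((0*0)*(-11))*35 = (0*(-11))*35 = 0*35 = 0)
-18*13*0 + x = -18*13*0 + 0 = -234*0 + 0 = 0 + 0 = 0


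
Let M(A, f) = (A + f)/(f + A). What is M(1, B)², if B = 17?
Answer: 1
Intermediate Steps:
M(A, f) = 1 (M(A, f) = (A + f)/(A + f) = 1)
M(1, B)² = 1² = 1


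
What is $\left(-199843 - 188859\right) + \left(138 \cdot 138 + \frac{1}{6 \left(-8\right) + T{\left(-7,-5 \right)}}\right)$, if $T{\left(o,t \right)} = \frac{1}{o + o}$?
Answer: $- \frac{248779848}{673} \approx -3.6966 \cdot 10^{5}$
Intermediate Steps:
$T{\left(o,t \right)} = \frac{1}{2 o}$
$\left(-199843 - 188859\right) + \left(138 \cdot 138 + \frac{1}{6 \left(-8\right) + T{\left(-7,-5 \right)}}\right) = \left(-199843 - 188859\right) + \left(138 \cdot 138 + \frac{1}{6 \left(-8\right) + \frac{1}{2 \left(-7\right)}}\right) = -388702 + \left(19044 + \frac{1}{-48 + \frac{1}{2} \left(- \frac{1}{7}\right)}\right) = -388702 + \left(19044 + \frac{1}{-48 - \frac{1}{14}}\right) = -388702 + \left(19044 + \frac{1}{- \frac{673}{14}}\right) = -388702 + \left(19044 - \frac{14}{673}\right) = -388702 + \frac{12816598}{673} = - \frac{248779848}{673}$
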